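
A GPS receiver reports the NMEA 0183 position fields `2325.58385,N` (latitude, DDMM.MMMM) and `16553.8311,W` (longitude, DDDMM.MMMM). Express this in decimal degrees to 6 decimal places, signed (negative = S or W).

Lat: degrees = first 2 digits = 23, minutes = 25.58385; 23 + 25.58385/60 = 23.4263975
N ⇒ keep positive
Longitude: split at 3 digits → 165° and 53.8311′; 165 + 53.8311/60 = 165.8971850
W ⇒ negate

23.426398, -165.897185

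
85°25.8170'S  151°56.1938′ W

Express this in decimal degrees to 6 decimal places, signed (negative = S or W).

Lat: 25.817′ = 0.430283°; total 85.4302833
S ⇒ negate
Lon: 151 + 56.1938/60 = 151.9365633
W → negative

-85.430283, -151.936563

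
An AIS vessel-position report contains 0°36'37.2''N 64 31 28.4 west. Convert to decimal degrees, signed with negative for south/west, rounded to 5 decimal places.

0.61033, -64.52456

φ: 36′ + 37.2″ = 36.62000′; 0 + 36.62000/60 = 0.610333
N → positive
Lon: 31′ + 28.4″ = 31.47333′; 64 + 31.47333/60 = 64.524556
W ⇒ negate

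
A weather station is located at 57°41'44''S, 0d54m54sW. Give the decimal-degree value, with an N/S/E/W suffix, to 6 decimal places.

Latitude: 57 + 41/60 + 44/3600 = 57.6955556
λ: 54′ + 54″ = 54.90000′; 0 + 54.90000/60 = 0.9150000

57.695556° S, 0.915000° W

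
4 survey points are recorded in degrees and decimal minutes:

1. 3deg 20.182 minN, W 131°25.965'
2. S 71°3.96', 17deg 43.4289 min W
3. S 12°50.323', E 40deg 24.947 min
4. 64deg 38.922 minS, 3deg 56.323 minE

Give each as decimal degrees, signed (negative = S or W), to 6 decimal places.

Point 1:
  Latitude: 3 + 20.182/60 = 3.3363667
  N ⇒ keep positive
  Longitude: 131 + 25.965/60 = 131.4327500
  W → negative
Point 2:
  Lat: 71 + 3.96/60 = 71.0660000
  hemisphere S, so the sign is −
  Longitude: 43.4289′ = 0.723815°; total 17.7238150
  hemisphere W, so the sign is −
Point 3:
  Lat: 50.323′ = 0.838717°; total 12.8387167
  S → negative
  Lon: 24.947′ = 0.415783°; total 40.4157833
  E → positive
Point 4:
  Lat: 64 + 38.922/60 = 64.6487000
  S → negative
  Longitude: 3 + 56.323/60 = 3.9387167
  E ⇒ keep positive

1. 3.336367, -131.432750
2. -71.066000, -17.723815
3. -12.838717, 40.415783
4. -64.648700, 3.938717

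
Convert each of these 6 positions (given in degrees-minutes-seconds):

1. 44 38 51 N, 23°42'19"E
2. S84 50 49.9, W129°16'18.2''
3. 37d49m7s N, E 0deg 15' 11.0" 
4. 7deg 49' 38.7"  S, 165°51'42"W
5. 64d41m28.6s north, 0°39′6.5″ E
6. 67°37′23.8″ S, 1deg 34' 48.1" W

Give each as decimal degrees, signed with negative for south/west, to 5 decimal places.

1. 44.64750, 23.70528
2. -84.84719, -129.27172
3. 37.81861, 0.25306
4. -7.82742, -165.86167
5. 64.69128, 0.65181
6. -67.62328, -1.58003

Point 1:
  Lat: 38′ + 51″ = 38.85000′; 44 + 38.85000/60 = 44.647500
  N ⇒ keep positive
  Lon: 42′ + 19″ = 42.31667′; 23 + 42.31667/60 = 23.705278
  E → positive
Point 2:
  Lat: 84° + 50/60 + 49.9/3600 = 84 + 0.833333 + 0.013861 = 84.847194
  hemisphere S, so the sign is −
  λ: 16′ + 18.2″ = 16.30333′; 129 + 16.30333/60 = 129.271722
  hemisphere W, so the sign is −
Point 3:
  φ: 37° + 49/60 + 7/3600 = 37 + 0.816667 + 0.001944 = 37.818611
  N ⇒ keep positive
  λ: 0 + 15/60 + 11/3600 = 0.253056
  E → positive
Point 4:
  φ: 7° + 49/60 + 38.7/3600 = 7 + 0.816667 + 0.010750 = 7.827417
  hemisphere S, so the sign is −
  Longitude: 165° + 51/60 + 42/3600 = 165 + 0.850000 + 0.011667 = 165.861667
  W ⇒ negate
Point 5:
  φ: 64° + 41/60 + 28.6/3600 = 64 + 0.683333 + 0.007944 = 64.691278
  N ⇒ keep positive
  λ: 0° + 39/60 + 6.5/3600 = 0 + 0.650000 + 0.001806 = 0.651806
  E → positive
Point 6:
  Latitude: 67° + 37/60 + 23.8/3600 = 67 + 0.616667 + 0.006611 = 67.623278
  hemisphere S, so the sign is −
  Longitude: 1° + 34/60 + 48.1/3600 = 1 + 0.566667 + 0.013361 = 1.580028
  W → negative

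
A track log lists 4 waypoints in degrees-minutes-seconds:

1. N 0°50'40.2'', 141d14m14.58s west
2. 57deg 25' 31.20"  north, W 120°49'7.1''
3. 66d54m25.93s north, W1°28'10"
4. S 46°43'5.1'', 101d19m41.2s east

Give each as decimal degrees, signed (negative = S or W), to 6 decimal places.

1. 0.844500, -141.237383
2. 57.425333, -120.818639
3. 66.907203, -1.469444
4. -46.718083, 101.328111

Point 1:
  Lat: 50′ + 40.2″ = 50.67000′; 0 + 50.67000/60 = 0.8445000
  N → positive
  Lon: 141 + 14/60 + 14.58/3600 = 141.2373833
  W ⇒ negate
Point 2:
  Lat: 57 + 25/60 + 31.2/3600 = 57.4253333
  N ⇒ keep positive
  Lon: 120 + 49/60 + 7.1/3600 = 120.8186389
  W → negative
Point 3:
  Latitude: 54′ + 25.93″ = 54.43217′; 66 + 54.43217/60 = 66.9072028
  N ⇒ keep positive
  Lon: 1° + 28/60 + 10/3600 = 1 + 0.466667 + 0.002778 = 1.4694444
  W ⇒ negate
Point 4:
  Latitude: 43′ + 5.1″ = 43.08500′; 46 + 43.08500/60 = 46.7180833
  hemisphere S, so the sign is −
  Longitude: 101° + 19/60 + 41.2/3600 = 101 + 0.316667 + 0.011444 = 101.3281111
  E ⇒ keep positive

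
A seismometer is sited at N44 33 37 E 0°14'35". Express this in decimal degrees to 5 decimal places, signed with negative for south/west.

44.56028, 0.24306

φ: 44° + 33/60 + 37/3600 = 44 + 0.550000 + 0.010278 = 44.560278
N → positive
Lon: 0 + 14/60 + 35/3600 = 0.243056
E ⇒ keep positive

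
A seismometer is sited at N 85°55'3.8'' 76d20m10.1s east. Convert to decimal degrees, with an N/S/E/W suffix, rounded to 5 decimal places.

Latitude: 55′ + 3.8″ = 55.06333′; 85 + 55.06333/60 = 85.917722
Longitude: 20′ + 10.1″ = 20.16833′; 76 + 20.16833/60 = 76.336139

85.91772° N, 76.33614° E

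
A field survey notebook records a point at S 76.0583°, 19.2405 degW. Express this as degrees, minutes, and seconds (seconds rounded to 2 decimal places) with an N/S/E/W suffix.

Latitude: 0.058300° → 3.49800′; 0.49800 × 60 = 29.8800″
Lon: whole degrees 19; 14.43000′ → 14′ and 25.8000″

76°03′29.88″ S, 19°14′25.80″ W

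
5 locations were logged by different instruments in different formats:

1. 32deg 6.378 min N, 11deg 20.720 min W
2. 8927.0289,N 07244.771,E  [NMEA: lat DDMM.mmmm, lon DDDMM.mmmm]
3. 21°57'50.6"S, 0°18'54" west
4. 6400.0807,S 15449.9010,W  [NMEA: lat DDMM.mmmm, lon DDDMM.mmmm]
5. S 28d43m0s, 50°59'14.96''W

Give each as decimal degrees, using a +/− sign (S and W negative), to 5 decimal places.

Point 1:
  Lat: 32 + 6.378/60 = 32.106300
  N → positive
  λ: 20.72′ = 0.345333°; total 11.345333
  W ⇒ negate
Point 2:
  Latitude: degrees = first 2 digits = 89, minutes = 27.0289; 89 + 27.0289/60 = 89.450482
  N ⇒ keep positive
  λ: split at 3 digits → 072° and 44.771′; 72 + 44.771/60 = 72.746183
  E → positive
Point 3:
  Latitude: 57′ + 50.6″ = 57.84333′; 21 + 57.84333/60 = 21.964056
  hemisphere S, so the sign is −
  Lon: 0 + 18/60 + 54/3600 = 0.315000
  hemisphere W, so the sign is −
Point 4:
  Lat: degrees = first 2 digits = 64, minutes = 0.0807; 64 + 0.0807/60 = 64.001345
  S → negative
  λ: degrees = first 3 digits = 154, minutes = 49.901; 154 + 49.901/60 = 154.831683
  W → negative
Point 5:
  φ: 43′ + 0″ = 43.00000′; 28 + 43.00000/60 = 28.716667
  hemisphere S, so the sign is −
  Lon: 50° + 59/60 + 14.96/3600 = 50 + 0.983333 + 0.004156 = 50.987489
  W → negative

1. 32.10630, -11.34533
2. 89.45048, 72.74618
3. -21.96406, -0.31500
4. -64.00135, -154.83168
5. -28.71667, -50.98749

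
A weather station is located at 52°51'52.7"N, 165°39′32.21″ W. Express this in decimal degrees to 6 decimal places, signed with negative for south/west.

52.864639, -165.658947

Lat: 52° + 51/60 + 52.7/3600 = 52 + 0.850000 + 0.014639 = 52.8646389
N → positive
λ: 39′ + 32.21″ = 39.53683′; 165 + 39.53683/60 = 165.6589472
hemisphere W, so the sign is −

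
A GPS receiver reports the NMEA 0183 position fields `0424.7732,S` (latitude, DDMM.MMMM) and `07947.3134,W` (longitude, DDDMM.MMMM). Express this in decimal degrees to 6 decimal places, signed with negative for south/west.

-4.412887, -79.788557

Latitude: split at 2 digits → 04° and 24.7732′; 4 + 24.7732/60 = 4.4128867
hemisphere S, so the sign is −
Lon: degrees = first 3 digits = 79, minutes = 47.3134; 79 + 47.3134/60 = 79.7885567
hemisphere W, so the sign is −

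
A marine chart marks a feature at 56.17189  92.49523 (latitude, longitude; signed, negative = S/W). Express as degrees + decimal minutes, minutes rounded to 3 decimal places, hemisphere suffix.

φ: 56° + 0.171890 × 60 = 56° 10.31340′
Longitude: minutes = (92.495230 − 92) × 60 = 29.71380

56° 10.313′ N, 92° 29.714′ E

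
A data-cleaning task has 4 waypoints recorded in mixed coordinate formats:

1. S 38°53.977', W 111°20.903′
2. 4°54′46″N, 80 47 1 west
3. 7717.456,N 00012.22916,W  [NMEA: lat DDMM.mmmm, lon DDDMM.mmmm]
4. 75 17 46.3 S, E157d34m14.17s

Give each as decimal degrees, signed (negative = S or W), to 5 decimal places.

1. -38.89962, -111.34838
2. 4.91278, -80.78361
3. 77.29093, -0.20382
4. -75.29619, 157.57060

Point 1:
  Lat: 38 + 53.977/60 = 38.899617
  hemisphere S, so the sign is −
  λ: 20.903′ = 0.348383°; total 111.348383
  W → negative
Point 2:
  Latitude: 54′ + 46″ = 54.76667′; 4 + 54.76667/60 = 4.912778
  N ⇒ keep positive
  Longitude: 80° + 47/60 + 1/3600 = 80 + 0.783333 + 0.000278 = 80.783611
  hemisphere W, so the sign is −
Point 3:
  φ: degrees = first 2 digits = 77, minutes = 17.456; 77 + 17.456/60 = 77.290933
  N → positive
  Lon: degrees = first 3 digits = 0, minutes = 12.22916; 0 + 12.22916/60 = 0.203819
  W ⇒ negate
Point 4:
  Latitude: 75 + 17/60 + 46.3/3600 = 75.296194
  S → negative
  Lon: 34′ + 14.17″ = 34.23617′; 157 + 34.23617/60 = 157.570603
  E → positive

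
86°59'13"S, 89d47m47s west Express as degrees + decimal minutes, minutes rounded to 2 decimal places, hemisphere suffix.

φ: seconds/60 = 0.21667; minutes = 59 + 0.21667 = 59.2167
Longitude: seconds/60 = 0.78333; minutes = 47 + 0.78333 = 47.7833

86° 59.22′ S, 89° 47.78′ W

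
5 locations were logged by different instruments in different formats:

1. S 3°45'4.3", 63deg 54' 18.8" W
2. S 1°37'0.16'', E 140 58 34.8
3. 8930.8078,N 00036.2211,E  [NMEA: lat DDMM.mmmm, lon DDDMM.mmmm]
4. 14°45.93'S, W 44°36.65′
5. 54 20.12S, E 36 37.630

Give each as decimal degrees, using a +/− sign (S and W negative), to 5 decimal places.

Point 1:
  Latitude: 45′ + 4.3″ = 45.07167′; 3 + 45.07167/60 = 3.751194
  S → negative
  λ: 54′ + 18.8″ = 54.31333′; 63 + 54.31333/60 = 63.905222
  W → negative
Point 2:
  Lat: 1 + 37/60 + 0.16/3600 = 1.616711
  S ⇒ negate
  Lon: 140 + 58/60 + 34.8/3600 = 140.976333
  E ⇒ keep positive
Point 3:
  φ: split at 2 digits → 89° and 30.8078′; 89 + 30.8078/60 = 89.513463
  N ⇒ keep positive
  Lon: degrees = first 3 digits = 0, minutes = 36.2211; 0 + 36.2211/60 = 0.603685
  E → positive
Point 4:
  Latitude: 45.93′ = 0.765500°; total 14.765500
  S → negative
  λ: 44 + 36.65/60 = 44.610833
  hemisphere W, so the sign is −
Point 5:
  φ: 54 + 20.12/60 = 54.335333
  S ⇒ negate
  Longitude: 37.63′ = 0.627167°; total 36.627167
  E ⇒ keep positive

1. -3.75119, -63.90522
2. -1.61671, 140.97633
3. 89.51346, 0.60369
4. -14.76550, -44.61083
5. -54.33533, 36.62717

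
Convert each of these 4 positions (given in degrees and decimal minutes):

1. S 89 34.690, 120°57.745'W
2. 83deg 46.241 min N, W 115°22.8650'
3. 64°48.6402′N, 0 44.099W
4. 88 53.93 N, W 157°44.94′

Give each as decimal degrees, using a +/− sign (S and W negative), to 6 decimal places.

Point 1:
  Latitude: 34.69′ = 0.578167°; total 89.5781667
  S ⇒ negate
  Lon: 120 + 57.745/60 = 120.9624167
  W → negative
Point 2:
  Latitude: 46.241′ = 0.770683°; total 83.7706833
  N ⇒ keep positive
  Longitude: 115 + 22.865/60 = 115.3810833
  hemisphere W, so the sign is −
Point 3:
  Latitude: 64 + 48.6402/60 = 64.8106700
  N ⇒ keep positive
  λ: 44.099′ = 0.734983°; total 0.7349833
  W → negative
Point 4:
  Latitude: 53.93′ = 0.898833°; total 88.8988333
  N ⇒ keep positive
  Longitude: 44.94′ = 0.749000°; total 157.7490000
  hemisphere W, so the sign is −

1. -89.578167, -120.962417
2. 83.770683, -115.381083
3. 64.810670, -0.734983
4. 88.898833, -157.749000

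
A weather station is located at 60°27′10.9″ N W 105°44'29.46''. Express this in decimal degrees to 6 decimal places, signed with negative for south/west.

φ: 60° + 27/60 + 10.9/3600 = 60 + 0.450000 + 0.003028 = 60.4530278
N ⇒ keep positive
Lon: 105° + 44/60 + 29.46/3600 = 105 + 0.733333 + 0.008183 = 105.7415167
W ⇒ negate

60.453028, -105.741517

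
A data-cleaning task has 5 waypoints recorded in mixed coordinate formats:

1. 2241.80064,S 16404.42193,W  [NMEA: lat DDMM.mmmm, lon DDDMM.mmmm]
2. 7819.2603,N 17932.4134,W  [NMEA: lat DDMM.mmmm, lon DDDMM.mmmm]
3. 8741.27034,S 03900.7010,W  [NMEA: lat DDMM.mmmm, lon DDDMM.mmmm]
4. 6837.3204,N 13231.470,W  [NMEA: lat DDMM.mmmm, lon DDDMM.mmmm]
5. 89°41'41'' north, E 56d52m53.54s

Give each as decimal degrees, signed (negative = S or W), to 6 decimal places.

Point 1:
  Latitude: split at 2 digits → 22° and 41.80064′; 22 + 41.80064/60 = 22.6966773
  S ⇒ negate
  Longitude: split at 3 digits → 164° and 4.42193′; 164 + 4.42193/60 = 164.0736988
  hemisphere W, so the sign is −
Point 2:
  Latitude: degrees = first 2 digits = 78, minutes = 19.2603; 78 + 19.2603/60 = 78.3210050
  N ⇒ keep positive
  Lon: split at 3 digits → 179° and 32.4134′; 179 + 32.4134/60 = 179.5402233
  W ⇒ negate
Point 3:
  Lat: degrees = first 2 digits = 87, minutes = 41.27034; 87 + 41.27034/60 = 87.6878390
  hemisphere S, so the sign is −
  Lon: degrees = first 3 digits = 39, minutes = 0.701; 39 + 0.701/60 = 39.0116833
  W ⇒ negate
Point 4:
  Latitude: degrees = first 2 digits = 68, minutes = 37.3204; 68 + 37.3204/60 = 68.6220067
  N → positive
  Lon: split at 3 digits → 132° and 31.47′; 132 + 31.47/60 = 132.5245000
  W ⇒ negate
Point 5:
  φ: 89 + 41/60 + 41/3600 = 89.6947222
  N → positive
  Longitude: 56° + 52/60 + 53.54/3600 = 56 + 0.866667 + 0.014872 = 56.8815389
  E → positive

1. -22.696677, -164.073699
2. 78.321005, -179.540223
3. -87.687839, -39.011683
4. 68.622007, -132.524500
5. 89.694722, 56.881539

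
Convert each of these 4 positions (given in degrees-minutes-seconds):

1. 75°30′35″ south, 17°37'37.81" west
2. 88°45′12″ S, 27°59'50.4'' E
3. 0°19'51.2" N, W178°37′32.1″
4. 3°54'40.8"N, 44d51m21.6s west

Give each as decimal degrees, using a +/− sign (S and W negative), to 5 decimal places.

Point 1:
  Lat: 30′ + 35″ = 30.58333′; 75 + 30.58333/60 = 75.509722
  S ⇒ negate
  Longitude: 37′ + 37.81″ = 37.63017′; 17 + 37.63017/60 = 17.627169
  hemisphere W, so the sign is −
Point 2:
  Lat: 88° + 45/60 + 12/3600 = 88 + 0.750000 + 0.003333 = 88.753333
  S ⇒ negate
  Longitude: 27 + 59/60 + 50.4/3600 = 27.997333
  E → positive
Point 3:
  φ: 0° + 19/60 + 51.2/3600 = 0 + 0.316667 + 0.014222 = 0.330889
  N → positive
  Longitude: 37′ + 32.1″ = 37.53500′; 178 + 37.53500/60 = 178.625583
  W → negative
Point 4:
  φ: 3° + 54/60 + 40.8/3600 = 3 + 0.900000 + 0.011333 = 3.911333
  N → positive
  Longitude: 44° + 51/60 + 21.6/3600 = 44 + 0.850000 + 0.006000 = 44.856000
  hemisphere W, so the sign is −

1. -75.50972, -17.62717
2. -88.75333, 27.99733
3. 0.33089, -178.62558
4. 3.91133, -44.85600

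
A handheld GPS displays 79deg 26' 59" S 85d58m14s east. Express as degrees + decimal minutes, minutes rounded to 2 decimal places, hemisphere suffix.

79° 26.98′ S, 85° 58.23′ E

Lat: 26 + 59/60 = 26.9833′
λ: seconds/60 = 0.23333; minutes = 58 + 0.23333 = 58.2333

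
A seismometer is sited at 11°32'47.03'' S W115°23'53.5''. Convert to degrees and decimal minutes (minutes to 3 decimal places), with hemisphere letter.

11° 32.784′ S, 115° 23.892′ W

Lat: seconds/60 = 0.78383; minutes = 32 + 0.78383 = 32.78383
Longitude: seconds/60 = 0.89167; minutes = 23 + 0.89167 = 23.89167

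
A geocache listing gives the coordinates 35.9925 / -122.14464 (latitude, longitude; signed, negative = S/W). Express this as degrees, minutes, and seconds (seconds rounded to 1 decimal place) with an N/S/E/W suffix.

35°59′33.0″ N, 122°08′40.7″ W

Latitude: 0.992500° → 59.55000′; 0.55000 × 60 = 33.000″
Longitude is negative → W; |value| = 122.144640
λ: 0.144640 × 60 = 8.67840′ → 8′, remainder × 60 = 40.704″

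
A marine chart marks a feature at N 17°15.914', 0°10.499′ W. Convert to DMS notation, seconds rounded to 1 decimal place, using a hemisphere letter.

17°15′54.8″ N, 0°10′29.9″ W

Latitude: fractional minutes 0.91400 × 60 = 54.840″
Lon: 10.49900′ → 10′ and 0.49900 × 60 = 29.940″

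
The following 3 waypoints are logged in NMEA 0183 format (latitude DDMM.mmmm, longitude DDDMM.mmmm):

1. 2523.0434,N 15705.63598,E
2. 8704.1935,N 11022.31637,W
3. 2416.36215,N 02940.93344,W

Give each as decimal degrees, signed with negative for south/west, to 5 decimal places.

1. 25.38406, 157.09393
2. 87.06989, -110.37194
3. 24.27270, -29.68222

Point 1:
  Lat: degrees = first 2 digits = 25, minutes = 23.0434; 25 + 23.0434/60 = 25.384057
  N → positive
  Longitude: split at 3 digits → 157° and 5.63598′; 157 + 5.63598/60 = 157.093933
  E → positive
Point 2:
  Lat: split at 2 digits → 87° and 4.1935′; 87 + 4.1935/60 = 87.069892
  N ⇒ keep positive
  Longitude: degrees = first 3 digits = 110, minutes = 22.31637; 110 + 22.31637/60 = 110.371940
  hemisphere W, so the sign is −
Point 3:
  Lat: split at 2 digits → 24° and 16.36215′; 24 + 16.36215/60 = 24.272703
  N → positive
  Longitude: degrees = first 3 digits = 29, minutes = 40.93344; 29 + 40.93344/60 = 29.682224
  hemisphere W, so the sign is −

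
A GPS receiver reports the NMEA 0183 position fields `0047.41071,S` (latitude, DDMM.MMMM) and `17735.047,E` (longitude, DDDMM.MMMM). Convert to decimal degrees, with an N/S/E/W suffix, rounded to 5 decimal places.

0.79018° S, 177.58412° E

φ: split at 2 digits → 00° and 47.41071′; 0 + 47.41071/60 = 0.790179
Lon: split at 3 digits → 177° and 35.047′; 177 + 35.047/60 = 177.584117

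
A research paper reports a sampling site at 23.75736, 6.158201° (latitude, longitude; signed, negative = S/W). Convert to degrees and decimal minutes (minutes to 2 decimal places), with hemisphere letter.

23° 45.44′ N, 6° 9.49′ E

φ: fractional part 0.757360 → 45.4416 minutes
Longitude: 6° + 0.158201 × 60 = 6° 9.4921′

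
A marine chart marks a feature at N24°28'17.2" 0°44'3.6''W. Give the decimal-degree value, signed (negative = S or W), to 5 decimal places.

Latitude: 28′ + 17.2″ = 28.28667′; 24 + 28.28667/60 = 24.471444
N ⇒ keep positive
Lon: 0 + 44/60 + 3.6/3600 = 0.734333
hemisphere W, so the sign is −

24.47144, -0.73433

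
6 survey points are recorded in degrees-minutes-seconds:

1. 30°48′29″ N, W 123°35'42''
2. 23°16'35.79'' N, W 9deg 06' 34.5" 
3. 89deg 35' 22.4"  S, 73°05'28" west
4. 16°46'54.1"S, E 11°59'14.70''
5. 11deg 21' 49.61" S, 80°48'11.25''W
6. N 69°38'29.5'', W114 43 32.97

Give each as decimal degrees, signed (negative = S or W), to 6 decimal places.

1. 30.808056, -123.595000
2. 23.276608, -9.109583
3. -89.589556, -73.091111
4. -16.781694, 11.987417
5. -11.363781, -80.803125
6. 69.641528, -114.725825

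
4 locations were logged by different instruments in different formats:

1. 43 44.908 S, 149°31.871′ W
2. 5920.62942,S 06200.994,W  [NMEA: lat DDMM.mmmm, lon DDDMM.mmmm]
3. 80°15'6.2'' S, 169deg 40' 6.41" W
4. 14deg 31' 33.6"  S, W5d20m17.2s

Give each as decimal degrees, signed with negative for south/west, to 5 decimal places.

Point 1:
  φ: 43 + 44.908/60 = 43.748467
  S → negative
  λ: 149 + 31.871/60 = 149.531183
  W ⇒ negate
Point 2:
  Latitude: degrees = first 2 digits = 59, minutes = 20.62942; 59 + 20.62942/60 = 59.343824
  hemisphere S, so the sign is −
  Longitude: degrees = first 3 digits = 62, minutes = 0.994; 62 + 0.994/60 = 62.016567
  W ⇒ negate
Point 3:
  Latitude: 80° + 15/60 + 6.2/3600 = 80 + 0.250000 + 0.001722 = 80.251722
  S ⇒ negate
  λ: 169° + 40/60 + 6.41/3600 = 169 + 0.666667 + 0.001781 = 169.668447
  W → negative
Point 4:
  Lat: 31′ + 33.6″ = 31.56000′; 14 + 31.56000/60 = 14.526000
  S ⇒ negate
  Longitude: 20′ + 17.2″ = 20.28667′; 5 + 20.28667/60 = 5.338111
  W → negative

1. -43.74847, -149.53118
2. -59.34382, -62.01657
3. -80.25172, -169.66845
4. -14.52600, -5.33811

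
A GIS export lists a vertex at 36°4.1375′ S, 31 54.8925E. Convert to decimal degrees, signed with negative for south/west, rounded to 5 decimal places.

Lat: 36 + 4.1375/60 = 36.068958
S → negative
Longitude: 31 + 54.8925/60 = 31.914875
E → positive

-36.06896, 31.91488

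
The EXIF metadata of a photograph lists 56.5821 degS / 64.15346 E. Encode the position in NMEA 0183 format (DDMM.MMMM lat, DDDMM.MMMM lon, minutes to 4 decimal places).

5634.9260,S / 06409.2076,E

φ: 56° + 0.582100 × 60 = 56° 34.926000′
λ: minutes = (64.153460 − 64) × 60 = 9.207600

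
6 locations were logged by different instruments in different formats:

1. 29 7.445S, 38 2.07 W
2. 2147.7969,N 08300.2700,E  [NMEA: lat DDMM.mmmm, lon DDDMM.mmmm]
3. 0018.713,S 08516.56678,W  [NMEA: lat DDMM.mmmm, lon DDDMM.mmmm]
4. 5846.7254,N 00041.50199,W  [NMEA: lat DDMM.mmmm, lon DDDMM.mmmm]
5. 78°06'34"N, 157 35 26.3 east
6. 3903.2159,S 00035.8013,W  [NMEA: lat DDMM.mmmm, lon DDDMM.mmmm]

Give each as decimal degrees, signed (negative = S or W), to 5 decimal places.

1. -29.12408, -38.03450
2. 21.79662, 83.00450
3. -0.31188, -85.27611
4. 58.77876, -0.69170
5. 78.10944, 157.59064
6. -39.05360, -0.59669

Point 1:
  Latitude: 7.445′ = 0.124083°; total 29.124083
  S → negative
  Lon: 2.07′ = 0.034500°; total 38.034500
  hemisphere W, so the sign is −
Point 2:
  Lat: degrees = first 2 digits = 21, minutes = 47.7969; 21 + 47.7969/60 = 21.796615
  N ⇒ keep positive
  Longitude: degrees = first 3 digits = 83, minutes = 0.27; 83 + 0.27/60 = 83.004500
  E → positive
Point 3:
  Latitude: split at 2 digits → 00° and 18.713′; 0 + 18.713/60 = 0.311883
  hemisphere S, so the sign is −
  Longitude: degrees = first 3 digits = 85, minutes = 16.56678; 85 + 16.56678/60 = 85.276113
  hemisphere W, so the sign is −
Point 4:
  φ: degrees = first 2 digits = 58, minutes = 46.7254; 58 + 46.7254/60 = 58.778757
  N → positive
  Longitude: split at 3 digits → 000° and 41.50199′; 0 + 41.50199/60 = 0.691700
  W ⇒ negate
Point 5:
  Lat: 6′ + 34″ = 6.56667′; 78 + 6.56667/60 = 78.109444
  N ⇒ keep positive
  Lon: 157 + 35/60 + 26.3/3600 = 157.590639
  E ⇒ keep positive
Point 6:
  φ: degrees = first 2 digits = 39, minutes = 3.2159; 39 + 3.2159/60 = 39.053598
  S → negative
  λ: degrees = first 3 digits = 0, minutes = 35.8013; 0 + 35.8013/60 = 0.596688
  W ⇒ negate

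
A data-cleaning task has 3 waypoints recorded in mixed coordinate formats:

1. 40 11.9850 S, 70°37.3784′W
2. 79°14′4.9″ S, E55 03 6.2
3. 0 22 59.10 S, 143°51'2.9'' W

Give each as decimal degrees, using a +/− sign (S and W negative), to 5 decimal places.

Point 1:
  φ: 11.985′ = 0.199750°; total 40.199750
  hemisphere S, so the sign is −
  λ: 37.3784′ = 0.622973°; total 70.622973
  W ⇒ negate
Point 2:
  φ: 79° + 14/60 + 4.9/3600 = 79 + 0.233333 + 0.001361 = 79.234694
  S → negative
  λ: 55° + 3/60 + 6.2/3600 = 55 + 0.050000 + 0.001722 = 55.051722
  E → positive
Point 3:
  Lat: 0° + 22/60 + 59.1/3600 = 0 + 0.366667 + 0.016417 = 0.383083
  S → negative
  Lon: 143 + 51/60 + 2.9/3600 = 143.850806
  hemisphere W, so the sign is −

1. -40.19975, -70.62297
2. -79.23469, 55.05172
3. -0.38308, -143.85081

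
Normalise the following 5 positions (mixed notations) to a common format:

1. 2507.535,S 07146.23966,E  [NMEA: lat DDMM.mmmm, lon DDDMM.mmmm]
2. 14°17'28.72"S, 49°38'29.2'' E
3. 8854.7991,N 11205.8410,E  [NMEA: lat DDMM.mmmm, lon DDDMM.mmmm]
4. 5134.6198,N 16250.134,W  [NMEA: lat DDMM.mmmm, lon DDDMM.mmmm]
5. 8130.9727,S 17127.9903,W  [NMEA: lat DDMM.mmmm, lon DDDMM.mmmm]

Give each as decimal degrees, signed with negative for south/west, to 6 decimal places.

Point 1:
  Latitude: split at 2 digits → 25° and 7.535′; 25 + 7.535/60 = 25.1255833
  hemisphere S, so the sign is −
  λ: degrees = first 3 digits = 71, minutes = 46.23966; 71 + 46.23966/60 = 71.7706610
  E → positive
Point 2:
  Lat: 14 + 17/60 + 28.72/3600 = 14.2913111
  S ⇒ negate
  Longitude: 49 + 38/60 + 29.2/3600 = 49.6414444
  E → positive
Point 3:
  φ: degrees = first 2 digits = 88, minutes = 54.7991; 88 + 54.7991/60 = 88.9133183
  N → positive
  λ: split at 3 digits → 112° and 5.841′; 112 + 5.841/60 = 112.0973500
  E → positive
Point 4:
  φ: split at 2 digits → 51° and 34.6198′; 51 + 34.6198/60 = 51.5769967
  N ⇒ keep positive
  Longitude: split at 3 digits → 162° and 50.134′; 162 + 50.134/60 = 162.8355667
  hemisphere W, so the sign is −
Point 5:
  Lat: split at 2 digits → 81° and 30.9727′; 81 + 30.9727/60 = 81.5162117
  S → negative
  Longitude: degrees = first 3 digits = 171, minutes = 27.9903; 171 + 27.9903/60 = 171.4665050
  W ⇒ negate

1. -25.125583, 71.770661
2. -14.291311, 49.641444
3. 88.913318, 112.097350
4. 51.576997, -162.835567
5. -81.516212, -171.466505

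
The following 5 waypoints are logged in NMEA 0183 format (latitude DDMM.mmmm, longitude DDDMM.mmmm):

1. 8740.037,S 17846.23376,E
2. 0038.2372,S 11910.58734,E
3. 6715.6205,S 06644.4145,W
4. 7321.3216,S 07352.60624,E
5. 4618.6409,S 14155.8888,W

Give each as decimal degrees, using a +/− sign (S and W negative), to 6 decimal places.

Point 1:
  Latitude: degrees = first 2 digits = 87, minutes = 40.037; 87 + 40.037/60 = 87.6672833
  hemisphere S, so the sign is −
  Longitude: degrees = first 3 digits = 178, minutes = 46.23376; 178 + 46.23376/60 = 178.7705627
  E ⇒ keep positive
Point 2:
  Lat: degrees = first 2 digits = 0, minutes = 38.2372; 0 + 38.2372/60 = 0.6372867
  hemisphere S, so the sign is −
  Lon: split at 3 digits → 119° and 10.58734′; 119 + 10.58734/60 = 119.1764557
  E → positive
Point 3:
  φ: degrees = first 2 digits = 67, minutes = 15.6205; 67 + 15.6205/60 = 67.2603417
  S ⇒ negate
  Lon: split at 3 digits → 066° and 44.4145′; 66 + 44.4145/60 = 66.7402417
  hemisphere W, so the sign is −
Point 4:
  Latitude: degrees = first 2 digits = 73, minutes = 21.3216; 73 + 21.3216/60 = 73.3553600
  hemisphere S, so the sign is −
  Longitude: split at 3 digits → 073° and 52.60624′; 73 + 52.60624/60 = 73.8767707
  E ⇒ keep positive
Point 5:
  Latitude: degrees = first 2 digits = 46, minutes = 18.6409; 46 + 18.6409/60 = 46.3106817
  hemisphere S, so the sign is −
  Longitude: split at 3 digits → 141° and 55.8888′; 141 + 55.8888/60 = 141.9314800
  W ⇒ negate

1. -87.667283, 178.770563
2. -0.637287, 119.176456
3. -67.260342, -66.740242
4. -73.355360, 73.876771
5. -46.310682, -141.931480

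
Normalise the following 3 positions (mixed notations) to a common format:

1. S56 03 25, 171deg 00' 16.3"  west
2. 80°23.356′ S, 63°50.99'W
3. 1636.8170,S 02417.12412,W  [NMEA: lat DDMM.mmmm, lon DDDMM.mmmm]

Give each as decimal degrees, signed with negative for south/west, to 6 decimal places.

1. -56.056944, -171.004528
2. -80.389267, -63.849833
3. -16.613617, -24.285402

Point 1:
  Lat: 56 + 3/60 + 25/3600 = 56.0569444
  hemisphere S, so the sign is −
  Longitude: 0′ + 16.3″ = 0.27167′; 171 + 0.27167/60 = 171.0045278
  W ⇒ negate
Point 2:
  Lat: 23.356′ = 0.389267°; total 80.3892667
  S → negative
  Lon: 63 + 50.99/60 = 63.8498333
  W ⇒ negate
Point 3:
  Latitude: degrees = first 2 digits = 16, minutes = 36.817; 16 + 36.817/60 = 16.6136167
  hemisphere S, so the sign is −
  Longitude: split at 3 digits → 024° and 17.12412′; 24 + 17.12412/60 = 24.2854020
  hemisphere W, so the sign is −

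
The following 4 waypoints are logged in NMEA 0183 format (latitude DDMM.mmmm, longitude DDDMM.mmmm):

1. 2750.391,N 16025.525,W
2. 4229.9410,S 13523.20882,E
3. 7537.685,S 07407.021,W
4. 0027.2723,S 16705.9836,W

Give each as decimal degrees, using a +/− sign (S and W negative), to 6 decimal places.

1. 27.839850, -160.425417
2. -42.499017, 135.386814
3. -75.628083, -74.117017
4. -0.454538, -167.099727

Point 1:
  Lat: degrees = first 2 digits = 27, minutes = 50.391; 27 + 50.391/60 = 27.8398500
  N ⇒ keep positive
  Lon: split at 3 digits → 160° and 25.525′; 160 + 25.525/60 = 160.4254167
  W ⇒ negate
Point 2:
  Latitude: split at 2 digits → 42° and 29.941′; 42 + 29.941/60 = 42.4990167
  S → negative
  λ: split at 3 digits → 135° and 23.20882′; 135 + 23.20882/60 = 135.3868137
  E ⇒ keep positive
Point 3:
  Latitude: degrees = first 2 digits = 75, minutes = 37.685; 75 + 37.685/60 = 75.6280833
  S ⇒ negate
  Lon: degrees = first 3 digits = 74, minutes = 7.021; 74 + 7.021/60 = 74.1170167
  W → negative
Point 4:
  φ: degrees = first 2 digits = 0, minutes = 27.2723; 0 + 27.2723/60 = 0.4545383
  S ⇒ negate
  λ: degrees = first 3 digits = 167, minutes = 5.9836; 167 + 5.9836/60 = 167.0997267
  W ⇒ negate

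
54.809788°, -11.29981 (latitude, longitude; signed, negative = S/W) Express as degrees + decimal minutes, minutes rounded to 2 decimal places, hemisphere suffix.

54° 48.59′ N, 11° 17.99′ W

Latitude: 54° + 0.809788 × 60 = 54° 48.5873′
Longitude is negative → W; |value| = 11.299810
λ: 11° + 0.299810 × 60 = 11° 17.9886′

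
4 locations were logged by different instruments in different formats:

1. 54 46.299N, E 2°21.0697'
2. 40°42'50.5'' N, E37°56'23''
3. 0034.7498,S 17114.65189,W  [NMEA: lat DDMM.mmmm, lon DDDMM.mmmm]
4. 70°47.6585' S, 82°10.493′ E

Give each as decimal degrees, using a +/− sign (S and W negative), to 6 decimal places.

Point 1:
  Latitude: 54 + 46.299/60 = 54.7716500
  N → positive
  Lon: 21.0697′ = 0.351162°; total 2.3511617
  E → positive
Point 2:
  φ: 40° + 42/60 + 50.5/3600 = 40 + 0.700000 + 0.014028 = 40.7140278
  N → positive
  Longitude: 56′ + 23″ = 56.38333′; 37 + 56.38333/60 = 37.9397222
  E → positive
Point 3:
  φ: degrees = first 2 digits = 0, minutes = 34.7498; 0 + 34.7498/60 = 0.5791633
  S ⇒ negate
  λ: degrees = first 3 digits = 171, minutes = 14.65189; 171 + 14.65189/60 = 171.2441982
  W → negative
Point 4:
  Latitude: 70 + 47.6585/60 = 70.7943083
  S → negative
  λ: 82 + 10.493/60 = 82.1748833
  E → positive

1. 54.771650, 2.351162
2. 40.714028, 37.939722
3. -0.579163, -171.244198
4. -70.794308, 82.174883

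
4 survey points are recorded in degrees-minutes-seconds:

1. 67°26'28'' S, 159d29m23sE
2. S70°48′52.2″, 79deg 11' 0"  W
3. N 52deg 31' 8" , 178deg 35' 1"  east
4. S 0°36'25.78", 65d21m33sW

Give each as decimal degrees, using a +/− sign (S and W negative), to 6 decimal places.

1. -67.441111, 159.489722
2. -70.814500, -79.183333
3. 52.518889, 178.583611
4. -0.607161, -65.359167

Point 1:
  φ: 67° + 26/60 + 28/3600 = 67 + 0.433333 + 0.007778 = 67.4411111
  hemisphere S, so the sign is −
  Longitude: 159 + 29/60 + 23/3600 = 159.4897222
  E ⇒ keep positive
Point 2:
  Lat: 70° + 48/60 + 52.2/3600 = 70 + 0.800000 + 0.014500 = 70.8145000
  hemisphere S, so the sign is −
  λ: 79° + 11/60 + 0/3600 = 79 + 0.183333 + 0.000000 = 79.1833333
  hemisphere W, so the sign is −
Point 3:
  Latitude: 52 + 31/60 + 8/3600 = 52.5188889
  N ⇒ keep positive
  λ: 178° + 35/60 + 1/3600 = 178 + 0.583333 + 0.000278 = 178.5836111
  E → positive
Point 4:
  Latitude: 0 + 36/60 + 25.78/3600 = 0.6071611
  hemisphere S, so the sign is −
  Longitude: 21′ + 33″ = 21.55000′; 65 + 21.55000/60 = 65.3591667
  W ⇒ negate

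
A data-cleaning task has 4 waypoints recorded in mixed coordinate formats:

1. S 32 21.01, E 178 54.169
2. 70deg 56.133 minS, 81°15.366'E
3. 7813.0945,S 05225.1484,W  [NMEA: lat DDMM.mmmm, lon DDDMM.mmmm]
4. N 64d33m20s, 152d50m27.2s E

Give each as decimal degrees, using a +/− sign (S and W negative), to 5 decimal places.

1. -32.35017, 178.90282
2. -70.93555, 81.25610
3. -78.21824, -52.41914
4. 64.55556, 152.84089

Point 1:
  Latitude: 21.01′ = 0.350167°; total 32.350167
  S → negative
  Lon: 54.169′ = 0.902817°; total 178.902817
  E → positive
Point 2:
  Lat: 70 + 56.133/60 = 70.935550
  S ⇒ negate
  Lon: 81 + 15.366/60 = 81.256100
  E ⇒ keep positive
Point 3:
  Latitude: split at 2 digits → 78° and 13.0945′; 78 + 13.0945/60 = 78.218242
  hemisphere S, so the sign is −
  Longitude: split at 3 digits → 052° and 25.1484′; 52 + 25.1484/60 = 52.419140
  hemisphere W, so the sign is −
Point 4:
  φ: 33′ + 20″ = 33.33333′; 64 + 33.33333/60 = 64.555556
  N ⇒ keep positive
  λ: 152° + 50/60 + 27.2/3600 = 152 + 0.833333 + 0.007556 = 152.840889
  E ⇒ keep positive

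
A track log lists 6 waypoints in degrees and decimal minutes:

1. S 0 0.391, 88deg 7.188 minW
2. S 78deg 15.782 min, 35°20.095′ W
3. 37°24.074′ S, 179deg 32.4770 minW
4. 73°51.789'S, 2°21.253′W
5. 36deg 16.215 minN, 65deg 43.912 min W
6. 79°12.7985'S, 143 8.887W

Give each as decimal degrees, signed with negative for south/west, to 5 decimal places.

Point 1:
  Lat: 0.391′ = 0.006517°; total 0.006517
  hemisphere S, so the sign is −
  Longitude: 88 + 7.188/60 = 88.119800
  W → negative
Point 2:
  Latitude: 15.782′ = 0.263033°; total 78.263033
  S ⇒ negate
  Lon: 20.095′ = 0.334917°; total 35.334917
  W ⇒ negate
Point 3:
  Lat: 37 + 24.074/60 = 37.401233
  hemisphere S, so the sign is −
  λ: 179 + 32.477/60 = 179.541283
  W ⇒ negate
Point 4:
  φ: 51.789′ = 0.863150°; total 73.863150
  S ⇒ negate
  Longitude: 21.253′ = 0.354217°; total 2.354217
  W → negative
Point 5:
  Latitude: 16.215′ = 0.270250°; total 36.270250
  N → positive
  Lon: 43.912′ = 0.731867°; total 65.731867
  hemisphere W, so the sign is −
Point 6:
  Lat: 12.7985′ = 0.213308°; total 79.213308
  S ⇒ negate
  Lon: 143 + 8.887/60 = 143.148117
  W ⇒ negate

1. -0.00652, -88.11980
2. -78.26303, -35.33492
3. -37.40123, -179.54128
4. -73.86315, -2.35422
5. 36.27025, -65.73187
6. -79.21331, -143.14812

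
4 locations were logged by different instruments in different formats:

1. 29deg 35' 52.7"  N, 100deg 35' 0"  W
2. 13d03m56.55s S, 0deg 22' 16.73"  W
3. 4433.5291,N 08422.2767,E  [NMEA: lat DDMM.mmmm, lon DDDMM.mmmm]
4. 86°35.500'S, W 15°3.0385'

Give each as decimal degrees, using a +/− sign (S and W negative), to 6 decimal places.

1. 29.597972, -100.583333
2. -13.065708, -0.371314
3. 44.558818, 84.371278
4. -86.591667, -15.050642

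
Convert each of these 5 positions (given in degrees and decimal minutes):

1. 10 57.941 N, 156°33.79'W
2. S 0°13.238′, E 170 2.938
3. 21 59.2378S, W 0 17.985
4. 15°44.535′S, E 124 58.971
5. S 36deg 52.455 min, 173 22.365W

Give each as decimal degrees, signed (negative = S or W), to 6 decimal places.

1. 10.965683, -156.563167
2. -0.220633, 170.048967
3. -21.987297, -0.299750
4. -15.742250, 124.982850
5. -36.874250, -173.372750

Point 1:
  Lat: 10 + 57.941/60 = 10.9656833
  N → positive
  Lon: 156 + 33.79/60 = 156.5631667
  W → negative
Point 2:
  Latitude: 13.238′ = 0.220633°; total 0.2206333
  S → negative
  Lon: 2.938′ = 0.048967°; total 170.0489667
  E ⇒ keep positive
Point 3:
  Lat: 59.2378′ = 0.987297°; total 21.9872967
  hemisphere S, so the sign is −
  Lon: 17.985′ = 0.299750°; total 0.2997500
  W ⇒ negate
Point 4:
  Lat: 15 + 44.535/60 = 15.7422500
  S ⇒ negate
  λ: 58.971′ = 0.982850°; total 124.9828500
  E ⇒ keep positive
Point 5:
  Latitude: 52.455′ = 0.874250°; total 36.8742500
  S → negative
  Longitude: 173 + 22.365/60 = 173.3727500
  W ⇒ negate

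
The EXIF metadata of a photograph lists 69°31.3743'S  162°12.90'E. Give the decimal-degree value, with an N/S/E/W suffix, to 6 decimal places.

φ: 69 + 31.3743/60 = 69.5229050
λ: 12.9′ = 0.215000°; total 162.2150000

69.522905° S, 162.215000° E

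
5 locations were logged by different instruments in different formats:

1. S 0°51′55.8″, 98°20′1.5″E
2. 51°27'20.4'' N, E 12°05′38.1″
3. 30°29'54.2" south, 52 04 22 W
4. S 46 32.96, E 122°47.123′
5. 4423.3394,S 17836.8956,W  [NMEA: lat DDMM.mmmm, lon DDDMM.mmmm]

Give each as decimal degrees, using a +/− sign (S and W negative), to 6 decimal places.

Point 1:
  Latitude: 51′ + 55.8″ = 51.93000′; 0 + 51.93000/60 = 0.8655000
  hemisphere S, so the sign is −
  Longitude: 20′ + 1.5″ = 20.02500′; 98 + 20.02500/60 = 98.3337500
  E ⇒ keep positive
Point 2:
  Latitude: 51 + 27/60 + 20.4/3600 = 51.4556667
  N → positive
  Longitude: 12 + 5/60 + 38.1/3600 = 12.0939167
  E ⇒ keep positive
Point 3:
  φ: 29′ + 54.2″ = 29.90333′; 30 + 29.90333/60 = 30.4983889
  hemisphere S, so the sign is −
  Lon: 4′ + 22″ = 4.36667′; 52 + 4.36667/60 = 52.0727778
  W ⇒ negate
Point 4:
  φ: 32.96′ = 0.549333°; total 46.5493333
  S → negative
  Lon: 122 + 47.123/60 = 122.7853833
  E ⇒ keep positive
Point 5:
  Latitude: degrees = first 2 digits = 44, minutes = 23.3394; 44 + 23.3394/60 = 44.3889900
  S ⇒ negate
  λ: split at 3 digits → 178° and 36.8956′; 178 + 36.8956/60 = 178.6149267
  W ⇒ negate

1. -0.865500, 98.333750
2. 51.455667, 12.093917
3. -30.498389, -52.072778
4. -46.549333, 122.785383
5. -44.388990, -178.614927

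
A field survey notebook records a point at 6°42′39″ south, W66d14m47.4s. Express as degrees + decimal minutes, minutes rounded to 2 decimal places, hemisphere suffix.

6° 42.65′ S, 66° 14.79′ W

Latitude: 42 + 39/60 = 42.6500′
Lon: 14 + 47.4/60 = 14.7900′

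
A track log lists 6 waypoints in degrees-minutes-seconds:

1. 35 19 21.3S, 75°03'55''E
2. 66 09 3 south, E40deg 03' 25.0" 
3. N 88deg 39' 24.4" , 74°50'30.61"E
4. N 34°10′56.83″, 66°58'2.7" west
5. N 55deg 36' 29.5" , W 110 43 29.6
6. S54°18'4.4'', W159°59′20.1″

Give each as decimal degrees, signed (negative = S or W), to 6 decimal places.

1. -35.322583, 75.065278
2. -66.150833, 40.056944
3. 88.656778, 74.841836
4. 34.182453, -66.967417
5. 55.608194, -110.724889
6. -54.301222, -159.988917

Point 1:
  Latitude: 19′ + 21.3″ = 19.35500′; 35 + 19.35500/60 = 35.3225833
  S ⇒ negate
  Lon: 75° + 3/60 + 55/3600 = 75 + 0.050000 + 0.015278 = 75.0652778
  E → positive
Point 2:
  φ: 9′ + 3″ = 9.05000′; 66 + 9.05000/60 = 66.1508333
  S → negative
  Longitude: 3′ + 25″ = 3.41667′; 40 + 3.41667/60 = 40.0569444
  E → positive
Point 3:
  Latitude: 39′ + 24.4″ = 39.40667′; 88 + 39.40667/60 = 88.6567778
  N → positive
  Longitude: 74 + 50/60 + 30.61/3600 = 74.8418361
  E ⇒ keep positive
Point 4:
  Latitude: 34° + 10/60 + 56.83/3600 = 34 + 0.166667 + 0.015786 = 34.1824528
  N ⇒ keep positive
  λ: 66 + 58/60 + 2.7/3600 = 66.9674167
  W ⇒ negate
Point 5:
  Latitude: 55 + 36/60 + 29.5/3600 = 55.6081944
  N → positive
  Lon: 110 + 43/60 + 29.6/3600 = 110.7248889
  W ⇒ negate
Point 6:
  Latitude: 54° + 18/60 + 4.4/3600 = 54 + 0.300000 + 0.001222 = 54.3012222
  S ⇒ negate
  Lon: 159 + 59/60 + 20.1/3600 = 159.9889167
  hemisphere W, so the sign is −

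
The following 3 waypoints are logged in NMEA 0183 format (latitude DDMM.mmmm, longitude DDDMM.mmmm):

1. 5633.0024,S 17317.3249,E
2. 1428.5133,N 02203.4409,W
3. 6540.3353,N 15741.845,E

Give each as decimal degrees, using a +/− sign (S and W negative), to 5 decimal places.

Point 1:
  φ: split at 2 digits → 56° and 33.0024′; 56 + 33.0024/60 = 56.550040
  S → negative
  Longitude: split at 3 digits → 173° and 17.3249′; 173 + 17.3249/60 = 173.288748
  E ⇒ keep positive
Point 2:
  φ: split at 2 digits → 14° and 28.5133′; 14 + 28.5133/60 = 14.475222
  N ⇒ keep positive
  Longitude: split at 3 digits → 022° and 3.4409′; 22 + 3.4409/60 = 22.057348
  W → negative
Point 3:
  Lat: degrees = first 2 digits = 65, minutes = 40.3353; 65 + 40.3353/60 = 65.672255
  N ⇒ keep positive
  Lon: split at 3 digits → 157° and 41.845′; 157 + 41.845/60 = 157.697417
  E ⇒ keep positive

1. -56.55004, 173.28875
2. 14.47522, -22.05735
3. 65.67226, 157.69742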